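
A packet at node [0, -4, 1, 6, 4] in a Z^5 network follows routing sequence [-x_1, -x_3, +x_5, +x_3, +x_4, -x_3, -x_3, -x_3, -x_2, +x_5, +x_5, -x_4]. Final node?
(-1, -5, -2, 6, 7)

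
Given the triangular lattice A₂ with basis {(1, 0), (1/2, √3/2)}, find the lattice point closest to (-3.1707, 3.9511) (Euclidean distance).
(-3.5, 4.33)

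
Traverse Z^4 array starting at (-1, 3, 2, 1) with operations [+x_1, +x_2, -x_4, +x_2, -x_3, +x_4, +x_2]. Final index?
(0, 6, 1, 1)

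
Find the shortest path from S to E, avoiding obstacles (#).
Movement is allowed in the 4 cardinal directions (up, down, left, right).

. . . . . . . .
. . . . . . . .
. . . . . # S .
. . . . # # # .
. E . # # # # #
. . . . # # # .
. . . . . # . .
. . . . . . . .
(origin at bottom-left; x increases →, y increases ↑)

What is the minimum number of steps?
9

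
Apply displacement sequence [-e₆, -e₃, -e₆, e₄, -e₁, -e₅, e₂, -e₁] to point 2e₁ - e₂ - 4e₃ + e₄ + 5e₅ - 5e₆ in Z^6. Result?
(0, 0, -5, 2, 4, -7)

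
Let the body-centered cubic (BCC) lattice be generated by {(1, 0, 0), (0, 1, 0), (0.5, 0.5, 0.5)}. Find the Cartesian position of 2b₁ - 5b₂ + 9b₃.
(6.5, -0.5, 4.5)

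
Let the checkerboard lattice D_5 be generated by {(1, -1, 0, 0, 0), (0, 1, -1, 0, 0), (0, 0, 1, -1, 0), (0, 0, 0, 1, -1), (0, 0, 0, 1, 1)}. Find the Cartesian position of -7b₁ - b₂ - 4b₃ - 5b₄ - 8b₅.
(-7, 6, -3, -9, -3)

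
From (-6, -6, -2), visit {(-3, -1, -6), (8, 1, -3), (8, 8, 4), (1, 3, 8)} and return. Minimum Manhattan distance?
84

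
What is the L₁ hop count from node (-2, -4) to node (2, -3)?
5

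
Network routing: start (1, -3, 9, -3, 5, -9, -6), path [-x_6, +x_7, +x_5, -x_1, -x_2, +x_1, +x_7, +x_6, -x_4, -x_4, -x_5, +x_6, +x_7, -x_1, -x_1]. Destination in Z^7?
(-1, -4, 9, -5, 5, -8, -3)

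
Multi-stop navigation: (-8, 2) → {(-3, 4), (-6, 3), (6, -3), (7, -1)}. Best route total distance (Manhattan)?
25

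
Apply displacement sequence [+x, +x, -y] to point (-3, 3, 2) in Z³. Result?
(-1, 2, 2)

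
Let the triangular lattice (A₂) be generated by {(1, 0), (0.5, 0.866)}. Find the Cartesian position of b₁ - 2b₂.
(0, -1.732)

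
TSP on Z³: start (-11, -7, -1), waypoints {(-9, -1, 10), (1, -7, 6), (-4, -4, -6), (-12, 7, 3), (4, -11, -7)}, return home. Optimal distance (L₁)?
108
(one optimal route: (-11, -7, -1) → (-4, -4, -6) → (4, -11, -7) → (1, -7, 6) → (-9, -1, 10) → (-12, 7, 3) → (-11, -7, -1))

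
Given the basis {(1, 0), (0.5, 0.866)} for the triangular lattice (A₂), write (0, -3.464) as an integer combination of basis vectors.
2b₁ - 4b₂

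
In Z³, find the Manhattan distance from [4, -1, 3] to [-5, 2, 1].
14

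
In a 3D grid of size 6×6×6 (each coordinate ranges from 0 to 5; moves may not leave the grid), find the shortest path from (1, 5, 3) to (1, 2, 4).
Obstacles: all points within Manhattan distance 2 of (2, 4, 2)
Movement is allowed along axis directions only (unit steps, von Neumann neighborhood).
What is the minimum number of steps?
4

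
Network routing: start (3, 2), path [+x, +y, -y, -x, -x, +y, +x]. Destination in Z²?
(3, 3)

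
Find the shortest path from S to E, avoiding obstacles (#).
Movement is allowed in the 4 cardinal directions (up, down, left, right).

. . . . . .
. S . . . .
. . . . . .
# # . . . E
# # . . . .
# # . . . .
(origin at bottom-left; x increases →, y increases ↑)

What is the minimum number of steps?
6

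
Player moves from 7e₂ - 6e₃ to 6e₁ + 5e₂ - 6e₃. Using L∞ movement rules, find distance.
6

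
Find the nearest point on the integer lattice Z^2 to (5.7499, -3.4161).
(6, -3)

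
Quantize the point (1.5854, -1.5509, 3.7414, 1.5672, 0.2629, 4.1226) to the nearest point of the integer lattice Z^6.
(2, -2, 4, 2, 0, 4)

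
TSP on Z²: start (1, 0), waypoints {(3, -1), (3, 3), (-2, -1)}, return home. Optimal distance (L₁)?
18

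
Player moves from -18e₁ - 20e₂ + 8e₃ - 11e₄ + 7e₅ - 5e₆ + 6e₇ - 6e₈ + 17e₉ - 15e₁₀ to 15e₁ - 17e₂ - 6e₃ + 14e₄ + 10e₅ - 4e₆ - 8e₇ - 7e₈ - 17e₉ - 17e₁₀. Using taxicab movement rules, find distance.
130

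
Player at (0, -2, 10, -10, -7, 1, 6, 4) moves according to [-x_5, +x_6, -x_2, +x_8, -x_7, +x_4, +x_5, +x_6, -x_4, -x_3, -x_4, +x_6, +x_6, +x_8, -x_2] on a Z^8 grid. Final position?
(0, -4, 9, -11, -7, 5, 5, 6)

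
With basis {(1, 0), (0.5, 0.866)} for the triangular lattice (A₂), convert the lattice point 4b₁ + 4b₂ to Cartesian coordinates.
(6, 3.464)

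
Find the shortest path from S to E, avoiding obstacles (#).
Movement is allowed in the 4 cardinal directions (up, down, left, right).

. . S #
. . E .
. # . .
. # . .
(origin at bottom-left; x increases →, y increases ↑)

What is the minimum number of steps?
1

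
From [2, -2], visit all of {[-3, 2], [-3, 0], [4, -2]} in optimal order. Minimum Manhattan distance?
13
(one optimal route: (2, -2) → (4, -2) → (-3, 0) → (-3, 2))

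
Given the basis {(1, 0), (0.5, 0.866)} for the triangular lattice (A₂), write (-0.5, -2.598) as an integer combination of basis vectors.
b₁ - 3b₂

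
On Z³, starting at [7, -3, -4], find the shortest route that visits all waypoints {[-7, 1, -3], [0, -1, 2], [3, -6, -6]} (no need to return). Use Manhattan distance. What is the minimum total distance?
39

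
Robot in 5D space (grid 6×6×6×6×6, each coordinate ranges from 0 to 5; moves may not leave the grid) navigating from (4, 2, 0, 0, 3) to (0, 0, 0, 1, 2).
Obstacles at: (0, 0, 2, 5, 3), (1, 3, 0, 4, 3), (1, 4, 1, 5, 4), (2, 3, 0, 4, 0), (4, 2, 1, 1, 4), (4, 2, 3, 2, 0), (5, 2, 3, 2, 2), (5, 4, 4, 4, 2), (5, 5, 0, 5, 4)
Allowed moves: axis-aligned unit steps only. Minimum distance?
8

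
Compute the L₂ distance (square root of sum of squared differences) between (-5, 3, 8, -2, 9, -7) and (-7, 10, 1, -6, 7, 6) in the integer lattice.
17.0587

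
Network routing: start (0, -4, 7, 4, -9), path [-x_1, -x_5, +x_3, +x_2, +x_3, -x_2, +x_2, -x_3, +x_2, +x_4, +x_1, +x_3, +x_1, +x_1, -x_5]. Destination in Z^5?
(2, -2, 9, 5, -11)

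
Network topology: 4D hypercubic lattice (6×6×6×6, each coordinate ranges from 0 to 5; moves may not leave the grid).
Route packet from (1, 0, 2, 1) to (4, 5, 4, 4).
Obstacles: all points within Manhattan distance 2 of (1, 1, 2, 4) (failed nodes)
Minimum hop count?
13
(one shortest path: (1, 0, 2, 1) → (2, 0, 2, 1) → (3, 0, 2, 1) → (4, 0, 2, 1) → (4, 1, 2, 1) → (4, 2, 2, 1) → (4, 3, 2, 1) → (4, 4, 2, 1) → (4, 5, 2, 1) → (4, 5, 3, 1) → (4, 5, 4, 1) → (4, 5, 4, 2) → (4, 5, 4, 3) → (4, 5, 4, 4))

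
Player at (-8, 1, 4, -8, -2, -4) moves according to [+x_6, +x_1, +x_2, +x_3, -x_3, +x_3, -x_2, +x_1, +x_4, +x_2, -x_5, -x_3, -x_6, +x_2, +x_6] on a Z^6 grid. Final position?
(-6, 3, 4, -7, -3, -3)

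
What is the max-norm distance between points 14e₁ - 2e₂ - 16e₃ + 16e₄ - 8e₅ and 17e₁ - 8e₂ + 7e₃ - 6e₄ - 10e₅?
23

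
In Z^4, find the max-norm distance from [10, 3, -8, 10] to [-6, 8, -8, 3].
16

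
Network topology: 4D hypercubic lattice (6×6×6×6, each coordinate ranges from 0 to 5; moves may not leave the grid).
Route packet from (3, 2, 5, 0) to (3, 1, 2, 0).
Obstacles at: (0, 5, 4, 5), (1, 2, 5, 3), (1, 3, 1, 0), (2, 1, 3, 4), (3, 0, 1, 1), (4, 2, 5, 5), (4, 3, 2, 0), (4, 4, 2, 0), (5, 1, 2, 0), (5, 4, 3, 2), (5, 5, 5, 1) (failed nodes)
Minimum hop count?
4
(one shortest path: (3, 2, 5, 0) → (3, 1, 5, 0) → (3, 1, 4, 0) → (3, 1, 3, 0) → (3, 1, 2, 0))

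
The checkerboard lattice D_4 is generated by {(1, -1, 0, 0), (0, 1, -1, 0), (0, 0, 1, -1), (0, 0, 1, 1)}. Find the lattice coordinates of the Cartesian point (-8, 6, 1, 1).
-8b₁ - 2b₂ - b₃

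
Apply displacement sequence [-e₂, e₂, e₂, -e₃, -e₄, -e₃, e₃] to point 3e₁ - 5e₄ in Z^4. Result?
(3, 1, -1, -6)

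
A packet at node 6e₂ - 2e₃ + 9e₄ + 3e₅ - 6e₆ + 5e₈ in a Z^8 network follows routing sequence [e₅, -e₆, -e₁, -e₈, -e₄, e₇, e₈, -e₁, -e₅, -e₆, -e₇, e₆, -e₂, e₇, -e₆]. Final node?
(-2, 5, -2, 8, 3, -8, 1, 5)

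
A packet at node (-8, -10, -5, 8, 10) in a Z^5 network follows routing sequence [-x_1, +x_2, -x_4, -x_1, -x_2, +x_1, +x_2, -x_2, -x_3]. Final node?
(-9, -10, -6, 7, 10)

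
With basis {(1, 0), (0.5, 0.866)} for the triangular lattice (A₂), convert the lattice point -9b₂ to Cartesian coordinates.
(-4.5, -7.794)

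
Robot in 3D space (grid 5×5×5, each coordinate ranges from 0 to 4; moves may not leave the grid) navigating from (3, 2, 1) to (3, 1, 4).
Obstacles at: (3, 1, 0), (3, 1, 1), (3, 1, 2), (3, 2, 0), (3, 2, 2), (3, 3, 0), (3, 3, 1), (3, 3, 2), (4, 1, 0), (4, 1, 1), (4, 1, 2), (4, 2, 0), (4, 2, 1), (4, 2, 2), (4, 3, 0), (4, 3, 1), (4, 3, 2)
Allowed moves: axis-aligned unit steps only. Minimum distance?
6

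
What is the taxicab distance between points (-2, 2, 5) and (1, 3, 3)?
6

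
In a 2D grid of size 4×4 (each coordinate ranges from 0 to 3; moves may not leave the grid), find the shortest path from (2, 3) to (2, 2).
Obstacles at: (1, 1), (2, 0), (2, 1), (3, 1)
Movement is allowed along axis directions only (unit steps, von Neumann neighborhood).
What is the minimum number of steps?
1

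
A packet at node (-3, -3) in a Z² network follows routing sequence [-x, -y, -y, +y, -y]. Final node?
(-4, -5)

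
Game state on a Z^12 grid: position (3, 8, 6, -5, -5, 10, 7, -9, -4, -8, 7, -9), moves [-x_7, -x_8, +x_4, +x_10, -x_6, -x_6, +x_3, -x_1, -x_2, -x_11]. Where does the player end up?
(2, 7, 7, -4, -5, 8, 6, -10, -4, -7, 6, -9)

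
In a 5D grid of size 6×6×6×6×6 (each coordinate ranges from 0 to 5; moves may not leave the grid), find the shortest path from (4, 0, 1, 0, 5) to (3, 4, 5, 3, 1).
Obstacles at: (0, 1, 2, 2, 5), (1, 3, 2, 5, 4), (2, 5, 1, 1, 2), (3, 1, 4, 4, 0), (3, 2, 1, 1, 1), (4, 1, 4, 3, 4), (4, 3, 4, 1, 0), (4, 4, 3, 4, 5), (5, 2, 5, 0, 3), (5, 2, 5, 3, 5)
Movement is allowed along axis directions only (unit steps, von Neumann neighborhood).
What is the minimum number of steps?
16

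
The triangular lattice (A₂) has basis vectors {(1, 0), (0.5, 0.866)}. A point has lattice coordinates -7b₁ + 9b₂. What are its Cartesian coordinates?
(-2.5, 7.794)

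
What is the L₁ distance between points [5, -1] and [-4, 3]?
13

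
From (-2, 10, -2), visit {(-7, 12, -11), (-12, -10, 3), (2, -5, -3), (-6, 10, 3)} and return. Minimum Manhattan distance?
104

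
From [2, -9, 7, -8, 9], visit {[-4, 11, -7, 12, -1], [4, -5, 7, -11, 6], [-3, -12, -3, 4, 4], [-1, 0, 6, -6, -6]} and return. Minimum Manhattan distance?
166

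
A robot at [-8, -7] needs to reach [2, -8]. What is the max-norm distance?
10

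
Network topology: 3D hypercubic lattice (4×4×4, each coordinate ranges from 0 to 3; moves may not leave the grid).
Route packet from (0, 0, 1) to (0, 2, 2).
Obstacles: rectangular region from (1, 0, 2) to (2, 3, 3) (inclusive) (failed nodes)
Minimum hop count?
3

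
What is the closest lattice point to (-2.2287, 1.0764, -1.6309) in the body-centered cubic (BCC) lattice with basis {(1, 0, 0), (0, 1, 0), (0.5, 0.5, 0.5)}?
(-2, 1, -2)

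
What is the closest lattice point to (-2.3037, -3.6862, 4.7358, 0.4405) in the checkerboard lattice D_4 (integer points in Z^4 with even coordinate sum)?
(-2, -4, 5, 1)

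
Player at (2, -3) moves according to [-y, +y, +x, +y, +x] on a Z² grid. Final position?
(4, -2)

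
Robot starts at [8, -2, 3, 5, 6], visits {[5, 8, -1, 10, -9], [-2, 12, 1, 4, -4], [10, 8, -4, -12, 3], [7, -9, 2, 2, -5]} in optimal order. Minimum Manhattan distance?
123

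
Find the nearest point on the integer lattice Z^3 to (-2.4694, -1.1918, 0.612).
(-2, -1, 1)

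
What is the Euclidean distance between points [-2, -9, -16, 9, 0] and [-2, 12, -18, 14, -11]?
24.3105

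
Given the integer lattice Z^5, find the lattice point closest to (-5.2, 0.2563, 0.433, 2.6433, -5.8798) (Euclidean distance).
(-5, 0, 0, 3, -6)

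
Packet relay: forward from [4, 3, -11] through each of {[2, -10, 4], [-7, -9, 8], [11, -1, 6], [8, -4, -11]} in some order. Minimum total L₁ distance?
68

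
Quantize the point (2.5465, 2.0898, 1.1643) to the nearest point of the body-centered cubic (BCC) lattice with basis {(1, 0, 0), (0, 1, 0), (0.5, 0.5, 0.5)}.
(3, 2, 1)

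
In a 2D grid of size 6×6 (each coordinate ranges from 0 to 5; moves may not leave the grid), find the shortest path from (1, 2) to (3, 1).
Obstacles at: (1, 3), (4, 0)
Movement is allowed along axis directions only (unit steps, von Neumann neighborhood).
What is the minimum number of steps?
3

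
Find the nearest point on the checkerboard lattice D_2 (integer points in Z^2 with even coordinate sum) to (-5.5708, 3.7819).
(-6, 4)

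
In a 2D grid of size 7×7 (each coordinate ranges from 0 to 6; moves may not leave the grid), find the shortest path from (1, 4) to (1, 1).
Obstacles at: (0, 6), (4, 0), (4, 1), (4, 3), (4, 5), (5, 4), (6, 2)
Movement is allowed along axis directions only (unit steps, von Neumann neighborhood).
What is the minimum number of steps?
3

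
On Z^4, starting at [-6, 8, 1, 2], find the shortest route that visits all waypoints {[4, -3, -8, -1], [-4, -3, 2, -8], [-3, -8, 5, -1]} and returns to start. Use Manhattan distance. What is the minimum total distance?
98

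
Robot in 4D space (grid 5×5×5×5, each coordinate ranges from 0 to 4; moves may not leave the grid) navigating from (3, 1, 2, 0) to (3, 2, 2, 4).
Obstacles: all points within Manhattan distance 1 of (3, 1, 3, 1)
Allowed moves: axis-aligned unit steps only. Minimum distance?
5
(one shortest path: (3, 1, 2, 0) → (3, 2, 2, 0) → (3, 2, 2, 1) → (3, 2, 2, 2) → (3, 2, 2, 3) → (3, 2, 2, 4))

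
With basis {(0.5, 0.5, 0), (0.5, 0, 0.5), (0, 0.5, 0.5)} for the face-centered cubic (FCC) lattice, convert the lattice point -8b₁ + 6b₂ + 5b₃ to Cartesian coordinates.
(-1, -1.5, 5.5)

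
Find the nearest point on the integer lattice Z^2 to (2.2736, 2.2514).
(2, 2)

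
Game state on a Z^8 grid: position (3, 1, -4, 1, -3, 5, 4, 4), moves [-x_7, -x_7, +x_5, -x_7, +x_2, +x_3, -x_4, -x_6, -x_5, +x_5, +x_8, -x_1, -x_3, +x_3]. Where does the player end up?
(2, 2, -3, 0, -2, 4, 1, 5)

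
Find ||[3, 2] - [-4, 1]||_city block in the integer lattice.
8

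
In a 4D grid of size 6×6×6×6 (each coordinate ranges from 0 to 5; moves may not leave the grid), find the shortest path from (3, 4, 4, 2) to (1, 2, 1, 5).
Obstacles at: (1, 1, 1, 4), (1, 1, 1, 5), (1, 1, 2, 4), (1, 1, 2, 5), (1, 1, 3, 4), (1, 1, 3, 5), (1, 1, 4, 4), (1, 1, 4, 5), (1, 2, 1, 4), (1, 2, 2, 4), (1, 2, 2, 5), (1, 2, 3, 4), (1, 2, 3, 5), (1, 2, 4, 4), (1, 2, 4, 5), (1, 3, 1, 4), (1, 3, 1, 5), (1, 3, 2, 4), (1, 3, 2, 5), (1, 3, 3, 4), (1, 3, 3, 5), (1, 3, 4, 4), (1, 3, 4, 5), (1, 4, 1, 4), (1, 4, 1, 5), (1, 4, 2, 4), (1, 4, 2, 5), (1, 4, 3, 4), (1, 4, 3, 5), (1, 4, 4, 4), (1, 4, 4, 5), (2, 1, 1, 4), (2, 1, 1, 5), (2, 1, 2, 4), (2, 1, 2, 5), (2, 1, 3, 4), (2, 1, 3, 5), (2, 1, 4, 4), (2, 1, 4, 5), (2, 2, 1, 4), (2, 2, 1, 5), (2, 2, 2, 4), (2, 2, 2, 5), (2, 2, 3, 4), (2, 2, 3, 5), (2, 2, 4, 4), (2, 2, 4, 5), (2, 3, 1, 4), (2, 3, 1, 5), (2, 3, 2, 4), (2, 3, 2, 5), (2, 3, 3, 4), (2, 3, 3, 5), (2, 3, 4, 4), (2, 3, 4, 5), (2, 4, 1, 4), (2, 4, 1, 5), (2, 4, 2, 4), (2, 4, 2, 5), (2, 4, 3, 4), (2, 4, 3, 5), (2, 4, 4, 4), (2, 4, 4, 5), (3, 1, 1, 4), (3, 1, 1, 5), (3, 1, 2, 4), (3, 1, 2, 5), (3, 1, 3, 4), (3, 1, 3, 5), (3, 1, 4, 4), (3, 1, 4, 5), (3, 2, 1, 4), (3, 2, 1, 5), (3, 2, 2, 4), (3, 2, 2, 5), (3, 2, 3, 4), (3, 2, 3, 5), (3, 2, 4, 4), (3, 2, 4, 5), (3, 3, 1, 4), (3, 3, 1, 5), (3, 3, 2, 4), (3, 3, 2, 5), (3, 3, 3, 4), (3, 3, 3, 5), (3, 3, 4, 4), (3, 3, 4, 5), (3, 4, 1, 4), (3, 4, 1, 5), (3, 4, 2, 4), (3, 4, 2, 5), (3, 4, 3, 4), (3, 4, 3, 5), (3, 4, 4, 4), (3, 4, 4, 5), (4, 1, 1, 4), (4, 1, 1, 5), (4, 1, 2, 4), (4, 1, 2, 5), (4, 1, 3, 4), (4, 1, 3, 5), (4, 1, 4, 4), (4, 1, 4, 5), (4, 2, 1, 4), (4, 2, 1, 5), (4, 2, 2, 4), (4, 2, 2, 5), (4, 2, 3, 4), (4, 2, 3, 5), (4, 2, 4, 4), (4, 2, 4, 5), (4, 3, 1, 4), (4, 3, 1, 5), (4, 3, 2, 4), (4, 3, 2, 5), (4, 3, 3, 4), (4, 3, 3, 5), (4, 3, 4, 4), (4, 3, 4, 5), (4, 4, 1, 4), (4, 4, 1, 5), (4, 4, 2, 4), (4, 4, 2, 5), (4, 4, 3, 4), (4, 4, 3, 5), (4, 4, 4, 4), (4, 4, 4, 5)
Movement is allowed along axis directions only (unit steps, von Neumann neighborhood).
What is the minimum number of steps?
12
(one shortest path: (3, 4, 4, 2) → (2, 4, 4, 2) → (1, 4, 4, 2) → (0, 4, 4, 2) → (0, 3, 4, 2) → (0, 2, 4, 2) → (0, 2, 3, 2) → (0, 2, 2, 2) → (0, 2, 1, 2) → (0, 2, 1, 3) → (0, 2, 1, 4) → (0, 2, 1, 5) → (1, 2, 1, 5))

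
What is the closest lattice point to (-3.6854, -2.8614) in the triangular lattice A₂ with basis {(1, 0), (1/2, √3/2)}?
(-3.5, -2.598)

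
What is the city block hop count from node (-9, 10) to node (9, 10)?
18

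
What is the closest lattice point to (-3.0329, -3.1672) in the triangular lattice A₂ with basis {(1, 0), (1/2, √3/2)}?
(-3, -3.464)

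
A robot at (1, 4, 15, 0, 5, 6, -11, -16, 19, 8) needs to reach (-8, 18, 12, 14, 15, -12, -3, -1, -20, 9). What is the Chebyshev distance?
39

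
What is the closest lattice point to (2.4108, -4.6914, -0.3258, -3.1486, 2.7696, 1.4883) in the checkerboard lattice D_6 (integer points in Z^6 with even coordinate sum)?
(2, -5, 0, -3, 3, 1)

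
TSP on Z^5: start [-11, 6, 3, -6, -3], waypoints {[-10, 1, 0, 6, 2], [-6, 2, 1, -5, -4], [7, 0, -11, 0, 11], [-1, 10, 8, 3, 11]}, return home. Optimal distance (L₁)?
162
(one optimal route: (-11, 6, 3, -6, -3) → (-6, 2, 1, -5, -4) → (-10, 1, 0, 6, 2) → (7, 0, -11, 0, 11) → (-1, 10, 8, 3, 11) → (-11, 6, 3, -6, -3))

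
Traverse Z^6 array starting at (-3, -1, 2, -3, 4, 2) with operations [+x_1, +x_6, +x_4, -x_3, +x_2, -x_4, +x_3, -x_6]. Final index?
(-2, 0, 2, -3, 4, 2)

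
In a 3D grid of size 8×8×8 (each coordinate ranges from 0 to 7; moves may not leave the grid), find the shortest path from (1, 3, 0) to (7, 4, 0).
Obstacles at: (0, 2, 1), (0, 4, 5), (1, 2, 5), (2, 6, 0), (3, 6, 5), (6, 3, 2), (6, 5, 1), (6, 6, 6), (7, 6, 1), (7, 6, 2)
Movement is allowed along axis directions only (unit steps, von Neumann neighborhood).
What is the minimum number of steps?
7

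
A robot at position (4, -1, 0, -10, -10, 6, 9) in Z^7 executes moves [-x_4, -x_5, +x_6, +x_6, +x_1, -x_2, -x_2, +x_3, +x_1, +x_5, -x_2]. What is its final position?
(6, -4, 1, -11, -10, 8, 9)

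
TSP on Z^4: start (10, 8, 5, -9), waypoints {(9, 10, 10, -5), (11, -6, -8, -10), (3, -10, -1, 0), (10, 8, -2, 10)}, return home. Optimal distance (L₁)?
136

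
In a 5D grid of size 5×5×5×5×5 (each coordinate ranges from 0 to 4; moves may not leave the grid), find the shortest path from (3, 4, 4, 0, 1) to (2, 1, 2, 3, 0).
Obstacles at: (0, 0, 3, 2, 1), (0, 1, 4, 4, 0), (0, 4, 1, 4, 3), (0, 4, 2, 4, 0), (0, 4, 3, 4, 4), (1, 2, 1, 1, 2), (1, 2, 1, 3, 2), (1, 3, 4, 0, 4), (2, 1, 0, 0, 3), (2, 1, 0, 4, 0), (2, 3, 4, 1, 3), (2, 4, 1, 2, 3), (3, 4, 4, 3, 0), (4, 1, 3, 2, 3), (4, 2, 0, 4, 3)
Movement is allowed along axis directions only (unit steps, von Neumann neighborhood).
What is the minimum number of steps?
10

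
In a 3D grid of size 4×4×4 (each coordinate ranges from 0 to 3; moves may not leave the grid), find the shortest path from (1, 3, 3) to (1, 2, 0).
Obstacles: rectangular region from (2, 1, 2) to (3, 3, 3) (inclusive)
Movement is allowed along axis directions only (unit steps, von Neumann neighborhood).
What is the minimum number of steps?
4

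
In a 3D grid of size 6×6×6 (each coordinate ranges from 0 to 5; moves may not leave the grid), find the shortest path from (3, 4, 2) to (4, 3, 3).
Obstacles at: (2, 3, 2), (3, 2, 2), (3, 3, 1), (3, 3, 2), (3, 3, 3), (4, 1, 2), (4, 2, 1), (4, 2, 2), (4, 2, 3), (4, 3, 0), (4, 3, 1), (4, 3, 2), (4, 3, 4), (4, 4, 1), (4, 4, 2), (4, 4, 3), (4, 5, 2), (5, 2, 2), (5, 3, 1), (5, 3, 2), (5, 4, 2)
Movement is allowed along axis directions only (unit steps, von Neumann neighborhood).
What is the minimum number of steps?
7
(one shortest path: (3, 4, 2) → (3, 5, 2) → (3, 5, 3) → (4, 5, 3) → (5, 5, 3) → (5, 4, 3) → (5, 3, 3) → (4, 3, 3))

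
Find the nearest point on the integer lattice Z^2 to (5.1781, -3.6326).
(5, -4)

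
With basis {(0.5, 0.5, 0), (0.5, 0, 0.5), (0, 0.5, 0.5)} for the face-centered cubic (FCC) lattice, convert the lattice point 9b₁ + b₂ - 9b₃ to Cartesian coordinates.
(5, 0, -4)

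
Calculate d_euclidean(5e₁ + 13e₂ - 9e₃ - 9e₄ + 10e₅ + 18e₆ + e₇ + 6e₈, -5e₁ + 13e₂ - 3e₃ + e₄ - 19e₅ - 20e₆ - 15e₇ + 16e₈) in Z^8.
53.6377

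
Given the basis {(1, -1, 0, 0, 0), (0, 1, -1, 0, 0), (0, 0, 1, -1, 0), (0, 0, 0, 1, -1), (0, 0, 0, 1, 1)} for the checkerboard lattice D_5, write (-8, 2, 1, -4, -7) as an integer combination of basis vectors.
-8b₁ - 6b₂ - 5b₃ - b₄ - 8b₅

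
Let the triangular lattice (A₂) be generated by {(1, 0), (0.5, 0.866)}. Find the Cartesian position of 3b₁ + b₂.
(3.5, 0.866)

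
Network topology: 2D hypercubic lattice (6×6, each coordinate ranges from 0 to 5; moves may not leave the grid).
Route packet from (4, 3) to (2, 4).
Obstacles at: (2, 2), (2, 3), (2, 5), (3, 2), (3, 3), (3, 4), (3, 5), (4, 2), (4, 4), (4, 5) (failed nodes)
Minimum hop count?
11
(one shortest path: (4, 3) → (5, 3) → (5, 2) → (5, 1) → (4, 1) → (3, 1) → (2, 1) → (1, 1) → (1, 2) → (1, 3) → (1, 4) → (2, 4))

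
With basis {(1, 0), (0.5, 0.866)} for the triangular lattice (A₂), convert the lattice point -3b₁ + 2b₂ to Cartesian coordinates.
(-2, 1.732)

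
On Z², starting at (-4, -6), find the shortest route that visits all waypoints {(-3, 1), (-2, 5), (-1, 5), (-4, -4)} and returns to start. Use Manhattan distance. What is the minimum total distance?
28
(one optimal route: (-4, -6) → (-3, 1) → (-2, 5) → (-1, 5) → (-4, -4) → (-4, -6))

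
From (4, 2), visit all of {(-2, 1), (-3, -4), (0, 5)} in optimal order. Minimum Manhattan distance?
19
(one optimal route: (4, 2) → (0, 5) → (-2, 1) → (-3, -4))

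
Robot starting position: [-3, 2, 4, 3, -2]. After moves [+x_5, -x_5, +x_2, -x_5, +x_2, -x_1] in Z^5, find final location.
(-4, 4, 4, 3, -3)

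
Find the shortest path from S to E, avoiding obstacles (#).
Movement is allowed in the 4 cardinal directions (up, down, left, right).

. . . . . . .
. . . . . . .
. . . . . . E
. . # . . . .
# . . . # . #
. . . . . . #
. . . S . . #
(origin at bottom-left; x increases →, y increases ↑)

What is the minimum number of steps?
7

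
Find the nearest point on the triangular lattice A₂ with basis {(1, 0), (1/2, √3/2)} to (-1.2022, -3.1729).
(-1, -3.464)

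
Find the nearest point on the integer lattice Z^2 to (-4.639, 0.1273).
(-5, 0)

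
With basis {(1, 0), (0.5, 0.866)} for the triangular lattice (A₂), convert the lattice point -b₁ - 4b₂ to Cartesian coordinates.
(-3, -3.464)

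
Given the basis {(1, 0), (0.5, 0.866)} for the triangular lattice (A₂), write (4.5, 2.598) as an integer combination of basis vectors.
3b₁ + 3b₂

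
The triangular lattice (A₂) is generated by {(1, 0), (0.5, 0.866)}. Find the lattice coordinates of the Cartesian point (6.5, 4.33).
4b₁ + 5b₂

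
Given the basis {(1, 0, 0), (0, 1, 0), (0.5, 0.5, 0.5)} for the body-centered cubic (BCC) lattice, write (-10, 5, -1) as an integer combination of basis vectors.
-9b₁ + 6b₂ - 2b₃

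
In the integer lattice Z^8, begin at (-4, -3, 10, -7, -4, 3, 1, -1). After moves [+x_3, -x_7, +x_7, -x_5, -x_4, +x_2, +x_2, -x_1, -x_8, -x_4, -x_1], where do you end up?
(-6, -1, 11, -9, -5, 3, 1, -2)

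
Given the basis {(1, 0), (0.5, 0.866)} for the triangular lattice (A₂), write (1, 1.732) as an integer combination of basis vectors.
2b₂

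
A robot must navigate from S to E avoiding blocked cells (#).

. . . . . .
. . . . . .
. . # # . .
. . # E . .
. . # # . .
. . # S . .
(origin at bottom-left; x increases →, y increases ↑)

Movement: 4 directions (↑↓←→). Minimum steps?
4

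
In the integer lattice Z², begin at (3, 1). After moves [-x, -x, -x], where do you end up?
(0, 1)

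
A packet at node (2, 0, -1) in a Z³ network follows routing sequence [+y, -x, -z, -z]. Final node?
(1, 1, -3)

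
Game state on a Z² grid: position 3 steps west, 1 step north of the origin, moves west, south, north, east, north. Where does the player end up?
(-3, 2)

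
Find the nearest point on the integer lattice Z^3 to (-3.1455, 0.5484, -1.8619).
(-3, 1, -2)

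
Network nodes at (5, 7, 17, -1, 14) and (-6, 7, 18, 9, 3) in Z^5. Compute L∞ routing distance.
11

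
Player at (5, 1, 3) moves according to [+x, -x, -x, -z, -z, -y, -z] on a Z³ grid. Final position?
(4, 0, 0)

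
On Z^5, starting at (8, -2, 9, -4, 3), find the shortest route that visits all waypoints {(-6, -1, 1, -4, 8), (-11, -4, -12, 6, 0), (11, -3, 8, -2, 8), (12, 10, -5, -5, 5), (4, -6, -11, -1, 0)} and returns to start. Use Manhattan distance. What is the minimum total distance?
176
(one optimal route: (8, -2, 9, -4, 3) → (-6, -1, 1, -4, 8) → (-11, -4, -12, 6, 0) → (4, -6, -11, -1, 0) → (12, 10, -5, -5, 5) → (11, -3, 8, -2, 8) → (8, -2, 9, -4, 3))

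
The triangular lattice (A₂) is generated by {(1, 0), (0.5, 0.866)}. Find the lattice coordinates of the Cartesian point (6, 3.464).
4b₁ + 4b₂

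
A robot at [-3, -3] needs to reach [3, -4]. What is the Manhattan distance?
7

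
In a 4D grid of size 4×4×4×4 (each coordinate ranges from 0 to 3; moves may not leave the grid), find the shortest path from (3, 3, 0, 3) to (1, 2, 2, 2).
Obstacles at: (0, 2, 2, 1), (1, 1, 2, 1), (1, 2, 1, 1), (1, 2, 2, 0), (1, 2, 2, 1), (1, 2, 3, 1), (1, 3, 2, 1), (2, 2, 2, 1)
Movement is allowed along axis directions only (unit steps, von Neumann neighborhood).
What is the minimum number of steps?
6
(one shortest path: (3, 3, 0, 3) → (2, 3, 0, 3) → (1, 3, 0, 3) → (1, 2, 0, 3) → (1, 2, 1, 3) → (1, 2, 2, 3) → (1, 2, 2, 2))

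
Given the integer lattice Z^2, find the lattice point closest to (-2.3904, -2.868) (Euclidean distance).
(-2, -3)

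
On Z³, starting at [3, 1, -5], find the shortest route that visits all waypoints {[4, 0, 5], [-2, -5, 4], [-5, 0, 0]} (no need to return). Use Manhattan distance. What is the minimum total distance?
36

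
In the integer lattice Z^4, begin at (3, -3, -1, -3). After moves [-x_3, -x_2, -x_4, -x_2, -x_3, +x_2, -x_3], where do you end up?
(3, -4, -4, -4)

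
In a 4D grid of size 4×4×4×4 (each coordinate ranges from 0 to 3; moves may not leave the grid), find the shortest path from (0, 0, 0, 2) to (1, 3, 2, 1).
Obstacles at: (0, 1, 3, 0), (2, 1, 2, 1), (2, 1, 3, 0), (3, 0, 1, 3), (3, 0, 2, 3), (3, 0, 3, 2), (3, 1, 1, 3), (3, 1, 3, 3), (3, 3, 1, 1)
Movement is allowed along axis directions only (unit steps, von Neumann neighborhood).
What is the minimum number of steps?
7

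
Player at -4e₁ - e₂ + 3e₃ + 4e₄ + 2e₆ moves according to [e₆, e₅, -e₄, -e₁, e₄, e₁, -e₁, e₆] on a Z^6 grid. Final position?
(-5, -1, 3, 4, 1, 4)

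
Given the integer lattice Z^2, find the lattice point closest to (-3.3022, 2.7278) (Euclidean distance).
(-3, 3)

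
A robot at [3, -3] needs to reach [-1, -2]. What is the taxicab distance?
5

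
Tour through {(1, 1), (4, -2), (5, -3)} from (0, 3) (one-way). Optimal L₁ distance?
11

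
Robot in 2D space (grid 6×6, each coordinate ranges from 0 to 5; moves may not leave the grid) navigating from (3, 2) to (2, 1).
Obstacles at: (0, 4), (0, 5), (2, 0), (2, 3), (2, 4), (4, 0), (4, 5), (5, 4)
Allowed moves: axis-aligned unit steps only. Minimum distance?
2
(one shortest path: (3, 2) → (2, 2) → (2, 1))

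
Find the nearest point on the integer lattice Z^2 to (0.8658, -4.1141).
(1, -4)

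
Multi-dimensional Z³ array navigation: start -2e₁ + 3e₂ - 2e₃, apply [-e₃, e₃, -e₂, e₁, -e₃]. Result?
(-1, 2, -3)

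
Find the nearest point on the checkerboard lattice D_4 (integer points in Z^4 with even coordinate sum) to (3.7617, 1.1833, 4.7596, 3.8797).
(4, 1, 5, 4)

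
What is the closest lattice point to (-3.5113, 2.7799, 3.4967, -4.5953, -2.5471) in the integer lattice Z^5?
(-4, 3, 3, -5, -3)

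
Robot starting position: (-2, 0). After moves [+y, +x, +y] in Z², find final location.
(-1, 2)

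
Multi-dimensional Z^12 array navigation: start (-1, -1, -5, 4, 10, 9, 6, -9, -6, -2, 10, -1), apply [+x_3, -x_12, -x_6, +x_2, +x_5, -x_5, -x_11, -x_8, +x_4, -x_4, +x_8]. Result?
(-1, 0, -4, 4, 10, 8, 6, -9, -6, -2, 9, -2)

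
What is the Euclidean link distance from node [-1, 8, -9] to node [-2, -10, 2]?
21.1187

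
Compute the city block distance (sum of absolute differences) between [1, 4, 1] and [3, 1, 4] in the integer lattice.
8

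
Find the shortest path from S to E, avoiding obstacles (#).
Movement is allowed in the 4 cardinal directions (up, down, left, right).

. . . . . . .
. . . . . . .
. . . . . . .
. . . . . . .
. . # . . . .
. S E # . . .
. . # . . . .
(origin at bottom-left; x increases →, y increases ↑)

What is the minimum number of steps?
1
(one shortest path: (1, 1) → (2, 1))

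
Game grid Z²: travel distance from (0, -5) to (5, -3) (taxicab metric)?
7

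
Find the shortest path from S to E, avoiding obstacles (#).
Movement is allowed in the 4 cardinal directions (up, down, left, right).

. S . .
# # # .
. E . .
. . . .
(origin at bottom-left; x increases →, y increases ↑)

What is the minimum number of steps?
6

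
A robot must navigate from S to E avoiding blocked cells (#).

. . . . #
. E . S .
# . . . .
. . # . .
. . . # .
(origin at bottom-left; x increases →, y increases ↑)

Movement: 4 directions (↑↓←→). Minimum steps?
2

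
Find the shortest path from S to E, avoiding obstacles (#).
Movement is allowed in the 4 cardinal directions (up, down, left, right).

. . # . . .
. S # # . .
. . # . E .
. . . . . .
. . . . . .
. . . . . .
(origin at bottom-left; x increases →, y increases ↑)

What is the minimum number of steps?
6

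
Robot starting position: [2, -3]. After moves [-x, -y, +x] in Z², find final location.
(2, -4)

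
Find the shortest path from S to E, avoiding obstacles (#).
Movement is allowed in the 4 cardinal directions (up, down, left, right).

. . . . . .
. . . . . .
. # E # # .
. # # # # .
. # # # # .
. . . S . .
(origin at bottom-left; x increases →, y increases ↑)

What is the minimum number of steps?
10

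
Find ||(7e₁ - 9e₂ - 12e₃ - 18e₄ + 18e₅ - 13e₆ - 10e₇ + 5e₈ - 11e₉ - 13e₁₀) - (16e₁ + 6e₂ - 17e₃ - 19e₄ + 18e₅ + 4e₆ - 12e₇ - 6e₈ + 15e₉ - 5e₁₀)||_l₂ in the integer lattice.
38.5487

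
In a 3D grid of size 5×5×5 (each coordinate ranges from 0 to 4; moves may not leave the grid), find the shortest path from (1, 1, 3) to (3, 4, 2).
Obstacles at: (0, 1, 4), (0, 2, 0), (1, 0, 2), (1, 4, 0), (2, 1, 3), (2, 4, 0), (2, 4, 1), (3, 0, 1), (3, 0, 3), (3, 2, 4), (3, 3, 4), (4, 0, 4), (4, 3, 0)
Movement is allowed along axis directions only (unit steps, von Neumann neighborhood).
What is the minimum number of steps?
6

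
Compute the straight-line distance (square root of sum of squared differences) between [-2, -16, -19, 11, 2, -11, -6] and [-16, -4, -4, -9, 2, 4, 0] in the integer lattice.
35.0143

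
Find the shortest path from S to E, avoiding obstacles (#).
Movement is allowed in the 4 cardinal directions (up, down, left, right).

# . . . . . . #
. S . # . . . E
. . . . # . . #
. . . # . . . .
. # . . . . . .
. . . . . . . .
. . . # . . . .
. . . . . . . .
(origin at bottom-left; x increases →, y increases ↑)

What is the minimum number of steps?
8
(one shortest path: (1, 6) → (2, 6) → (2, 7) → (3, 7) → (4, 7) → (5, 7) → (6, 7) → (6, 6) → (7, 6))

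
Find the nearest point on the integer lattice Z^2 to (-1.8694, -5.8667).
(-2, -6)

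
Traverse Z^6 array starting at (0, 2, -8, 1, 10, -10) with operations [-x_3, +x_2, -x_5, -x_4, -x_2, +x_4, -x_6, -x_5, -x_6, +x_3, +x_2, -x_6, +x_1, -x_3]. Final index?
(1, 3, -9, 1, 8, -13)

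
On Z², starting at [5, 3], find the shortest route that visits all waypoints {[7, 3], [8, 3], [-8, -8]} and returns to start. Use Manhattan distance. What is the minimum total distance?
54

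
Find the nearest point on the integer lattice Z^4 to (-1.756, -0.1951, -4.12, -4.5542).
(-2, 0, -4, -5)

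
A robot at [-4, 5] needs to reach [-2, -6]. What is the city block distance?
13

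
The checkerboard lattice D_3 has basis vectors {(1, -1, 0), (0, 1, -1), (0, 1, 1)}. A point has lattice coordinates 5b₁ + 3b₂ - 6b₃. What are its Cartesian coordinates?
(5, -8, -9)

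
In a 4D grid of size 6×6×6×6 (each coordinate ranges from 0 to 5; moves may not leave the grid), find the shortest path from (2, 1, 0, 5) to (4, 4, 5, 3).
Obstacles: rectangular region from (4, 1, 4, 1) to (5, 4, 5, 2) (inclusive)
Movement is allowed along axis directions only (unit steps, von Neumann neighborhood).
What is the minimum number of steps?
12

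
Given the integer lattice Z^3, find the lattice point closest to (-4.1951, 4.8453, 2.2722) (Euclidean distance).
(-4, 5, 2)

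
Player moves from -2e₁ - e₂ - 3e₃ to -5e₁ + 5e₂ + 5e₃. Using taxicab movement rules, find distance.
17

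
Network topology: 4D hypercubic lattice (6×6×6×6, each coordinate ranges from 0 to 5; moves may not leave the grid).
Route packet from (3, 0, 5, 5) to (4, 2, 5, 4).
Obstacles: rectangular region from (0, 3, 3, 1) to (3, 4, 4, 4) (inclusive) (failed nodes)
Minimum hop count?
4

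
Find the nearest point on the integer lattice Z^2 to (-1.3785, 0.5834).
(-1, 1)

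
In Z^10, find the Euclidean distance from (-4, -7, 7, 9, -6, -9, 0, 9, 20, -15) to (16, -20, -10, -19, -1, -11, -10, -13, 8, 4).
52.5357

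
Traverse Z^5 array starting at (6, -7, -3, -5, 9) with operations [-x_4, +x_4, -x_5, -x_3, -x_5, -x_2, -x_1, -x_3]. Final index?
(5, -8, -5, -5, 7)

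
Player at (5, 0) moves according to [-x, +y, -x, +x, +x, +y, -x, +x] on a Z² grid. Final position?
(5, 2)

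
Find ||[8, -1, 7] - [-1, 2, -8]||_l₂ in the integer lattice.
17.7482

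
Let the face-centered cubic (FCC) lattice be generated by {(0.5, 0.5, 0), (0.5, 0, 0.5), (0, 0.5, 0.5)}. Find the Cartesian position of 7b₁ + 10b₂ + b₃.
(8.5, 4, 5.5)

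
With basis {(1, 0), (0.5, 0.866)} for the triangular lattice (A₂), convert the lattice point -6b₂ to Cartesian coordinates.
(-3, -5.196)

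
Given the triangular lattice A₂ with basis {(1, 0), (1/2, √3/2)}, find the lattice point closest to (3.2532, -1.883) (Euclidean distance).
(3, -1.732)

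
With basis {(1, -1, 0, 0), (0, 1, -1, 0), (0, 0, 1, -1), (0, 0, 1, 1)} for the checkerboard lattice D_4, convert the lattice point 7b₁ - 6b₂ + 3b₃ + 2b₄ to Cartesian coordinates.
(7, -13, 11, -1)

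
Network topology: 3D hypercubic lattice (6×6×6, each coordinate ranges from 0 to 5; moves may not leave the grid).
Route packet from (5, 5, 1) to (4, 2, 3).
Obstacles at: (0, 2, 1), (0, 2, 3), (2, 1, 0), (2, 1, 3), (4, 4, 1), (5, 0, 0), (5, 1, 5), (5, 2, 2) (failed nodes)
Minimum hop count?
6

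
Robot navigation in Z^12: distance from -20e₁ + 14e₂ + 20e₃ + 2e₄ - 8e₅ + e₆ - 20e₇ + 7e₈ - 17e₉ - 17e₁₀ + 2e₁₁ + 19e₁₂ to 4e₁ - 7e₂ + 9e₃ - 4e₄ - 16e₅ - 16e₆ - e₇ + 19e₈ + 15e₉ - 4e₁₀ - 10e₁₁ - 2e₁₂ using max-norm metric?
32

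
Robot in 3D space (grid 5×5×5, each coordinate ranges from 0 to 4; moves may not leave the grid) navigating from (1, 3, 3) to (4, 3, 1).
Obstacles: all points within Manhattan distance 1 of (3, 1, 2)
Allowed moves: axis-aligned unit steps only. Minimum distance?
5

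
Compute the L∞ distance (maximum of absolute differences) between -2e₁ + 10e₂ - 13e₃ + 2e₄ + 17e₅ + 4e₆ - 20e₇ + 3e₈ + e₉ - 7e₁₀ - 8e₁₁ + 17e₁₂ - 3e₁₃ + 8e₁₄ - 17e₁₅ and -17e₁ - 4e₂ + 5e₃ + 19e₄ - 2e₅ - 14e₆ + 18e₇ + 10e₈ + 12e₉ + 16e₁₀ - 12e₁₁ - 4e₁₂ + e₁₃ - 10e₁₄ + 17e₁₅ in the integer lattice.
38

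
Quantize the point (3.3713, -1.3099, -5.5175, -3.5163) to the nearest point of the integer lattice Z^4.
(3, -1, -6, -4)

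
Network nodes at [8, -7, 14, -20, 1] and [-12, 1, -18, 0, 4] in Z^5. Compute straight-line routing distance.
43.5546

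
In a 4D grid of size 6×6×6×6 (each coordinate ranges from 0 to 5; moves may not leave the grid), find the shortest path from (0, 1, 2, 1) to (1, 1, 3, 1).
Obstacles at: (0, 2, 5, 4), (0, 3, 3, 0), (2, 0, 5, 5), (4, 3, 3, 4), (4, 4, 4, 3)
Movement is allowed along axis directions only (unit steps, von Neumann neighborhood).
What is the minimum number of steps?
2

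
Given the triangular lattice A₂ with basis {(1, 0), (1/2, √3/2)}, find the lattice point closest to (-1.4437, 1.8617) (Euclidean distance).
(-1, 1.732)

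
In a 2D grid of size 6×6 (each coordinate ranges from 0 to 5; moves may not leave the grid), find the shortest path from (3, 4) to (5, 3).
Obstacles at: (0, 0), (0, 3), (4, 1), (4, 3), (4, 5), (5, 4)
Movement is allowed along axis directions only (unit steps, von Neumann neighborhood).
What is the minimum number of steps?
5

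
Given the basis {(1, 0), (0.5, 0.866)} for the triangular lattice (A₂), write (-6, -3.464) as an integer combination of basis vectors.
-4b₁ - 4b₂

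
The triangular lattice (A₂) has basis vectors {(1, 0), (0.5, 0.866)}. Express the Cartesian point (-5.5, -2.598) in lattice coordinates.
-4b₁ - 3b₂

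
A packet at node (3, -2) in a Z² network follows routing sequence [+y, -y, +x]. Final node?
(4, -2)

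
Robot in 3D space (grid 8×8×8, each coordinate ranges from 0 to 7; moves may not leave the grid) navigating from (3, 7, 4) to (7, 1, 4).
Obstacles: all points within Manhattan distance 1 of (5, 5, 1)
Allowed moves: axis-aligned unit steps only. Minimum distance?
10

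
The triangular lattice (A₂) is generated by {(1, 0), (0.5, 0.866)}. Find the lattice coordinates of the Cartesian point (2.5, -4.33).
5b₁ - 5b₂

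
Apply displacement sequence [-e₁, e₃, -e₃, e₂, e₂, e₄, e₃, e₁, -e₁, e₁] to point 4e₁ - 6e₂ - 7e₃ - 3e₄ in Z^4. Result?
(4, -4, -6, -2)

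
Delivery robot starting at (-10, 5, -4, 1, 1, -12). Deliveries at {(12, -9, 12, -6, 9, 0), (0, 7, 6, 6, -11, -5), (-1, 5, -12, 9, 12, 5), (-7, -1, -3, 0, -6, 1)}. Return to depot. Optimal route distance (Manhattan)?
270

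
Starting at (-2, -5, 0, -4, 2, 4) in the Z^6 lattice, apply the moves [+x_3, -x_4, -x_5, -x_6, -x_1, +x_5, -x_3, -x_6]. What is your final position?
(-3, -5, 0, -5, 2, 2)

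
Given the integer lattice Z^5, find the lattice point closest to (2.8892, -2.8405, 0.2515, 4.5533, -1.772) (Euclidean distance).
(3, -3, 0, 5, -2)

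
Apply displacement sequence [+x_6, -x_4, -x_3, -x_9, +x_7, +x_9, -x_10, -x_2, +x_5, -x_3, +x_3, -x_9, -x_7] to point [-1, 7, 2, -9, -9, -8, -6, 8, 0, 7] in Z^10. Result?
(-1, 6, 1, -10, -8, -7, -6, 8, -1, 6)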